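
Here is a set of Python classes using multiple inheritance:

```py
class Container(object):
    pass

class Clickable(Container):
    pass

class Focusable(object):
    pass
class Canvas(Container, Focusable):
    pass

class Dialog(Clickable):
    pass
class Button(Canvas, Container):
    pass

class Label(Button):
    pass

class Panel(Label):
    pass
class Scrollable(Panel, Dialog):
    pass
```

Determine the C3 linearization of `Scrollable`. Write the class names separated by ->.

L[Scrollable] = Scrollable + merge(L[Panel], L[Dialog], [Panel Dialog])
  take Panel:  [Panel Label Button Canvas Container Focusable object] + [Dialog Clickable Container object] + [Panel Dialog]
  take Label:  [Label Button Canvas Container Focusable object] + [Dialog Clickable Container object] + [Dialog]
  take Button:  [Button Canvas Container Focusable object] + [Dialog Clickable Container object] + [Dialog]
  take Canvas:  [Canvas Container Focusable object] + [Dialog Clickable Container object] + [Dialog]
  take Dialog:  [Container Focusable object] + [Dialog Clickable Container object] + [Dialog]
  take Clickable:  [Container Focusable object] + [Clickable Container object]
  take Container:  [Container Focusable object] + [Container object]
  take Focusable:  [Focusable object] + [object]
  take object:  [object] + [object]

Scrollable -> Panel -> Label -> Button -> Canvas -> Dialog -> Clickable -> Container -> Focusable -> object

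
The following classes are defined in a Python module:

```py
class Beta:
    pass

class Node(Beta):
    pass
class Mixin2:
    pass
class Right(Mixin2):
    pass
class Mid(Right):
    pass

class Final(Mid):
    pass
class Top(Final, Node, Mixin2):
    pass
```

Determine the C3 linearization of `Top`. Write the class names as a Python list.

L[Top] = Top + merge(L[Final], L[Node], L[Mixin2], [Final Node Mixin2])
  take Final:  [Final Mid Right Mixin2 object] + [Node Beta object] + [Mixin2 object] + [Final Node Mixin2]
  take Mid:  [Mid Right Mixin2 object] + [Node Beta object] + [Mixin2 object] + [Node Mixin2]
  take Right:  [Right Mixin2 object] + [Node Beta object] + [Mixin2 object] + [Node Mixin2]
  take Node:  [Mixin2 object] + [Node Beta object] + [Mixin2 object] + [Node Mixin2]
  take Mixin2:  [Mixin2 object] + [Beta object] + [Mixin2 object] + [Mixin2]
  take Beta:  [object] + [Beta object] + [object]
  take object:  [object] + [object] + [object]

[Top, Final, Mid, Right, Node, Mixin2, Beta, object]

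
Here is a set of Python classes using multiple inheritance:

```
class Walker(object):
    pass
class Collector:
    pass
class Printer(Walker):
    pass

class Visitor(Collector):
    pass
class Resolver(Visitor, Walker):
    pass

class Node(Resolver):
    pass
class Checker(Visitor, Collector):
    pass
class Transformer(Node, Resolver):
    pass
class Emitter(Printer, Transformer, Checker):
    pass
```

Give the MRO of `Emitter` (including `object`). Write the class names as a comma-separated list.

Emitter, Printer, Transformer, Node, Resolver, Checker, Visitor, Collector, Walker, object

L[Emitter] = Emitter + merge(L[Printer], L[Transformer], L[Checker], [Printer Transformer Checker])
  take Printer:  [Printer Walker object] + [Transformer Node Resolver Visitor Collector Walker object] + [Checker Visitor Collector object] + [Printer Transformer Checker]
  take Transformer:  [Walker object] + [Transformer Node Resolver Visitor Collector Walker object] + [Checker Visitor Collector object] + [Transformer Checker]
  take Node:  [Walker object] + [Node Resolver Visitor Collector Walker object] + [Checker Visitor Collector object] + [Checker]
  take Resolver:  [Walker object] + [Resolver Visitor Collector Walker object] + [Checker Visitor Collector object] + [Checker]
  take Checker:  [Walker object] + [Visitor Collector Walker object] + [Checker Visitor Collector object] + [Checker]
  take Visitor:  [Walker object] + [Visitor Collector Walker object] + [Visitor Collector object]
  take Collector:  [Walker object] + [Collector Walker object] + [Collector object]
  take Walker:  [Walker object] + [Walker object] + [object]
  take object:  [object] + [object] + [object]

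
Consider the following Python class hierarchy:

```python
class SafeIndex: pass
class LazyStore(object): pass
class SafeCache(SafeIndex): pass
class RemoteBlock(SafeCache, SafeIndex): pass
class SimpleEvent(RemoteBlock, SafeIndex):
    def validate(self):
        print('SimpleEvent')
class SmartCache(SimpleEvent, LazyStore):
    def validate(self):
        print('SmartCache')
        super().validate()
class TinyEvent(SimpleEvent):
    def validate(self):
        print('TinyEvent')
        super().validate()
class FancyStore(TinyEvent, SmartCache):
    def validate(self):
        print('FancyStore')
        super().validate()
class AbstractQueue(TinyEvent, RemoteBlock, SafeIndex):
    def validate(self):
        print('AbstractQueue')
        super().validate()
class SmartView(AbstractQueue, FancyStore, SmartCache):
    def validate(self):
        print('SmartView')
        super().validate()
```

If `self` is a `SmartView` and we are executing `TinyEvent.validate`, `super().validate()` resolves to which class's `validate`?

L[SmartView] = SmartView + merge(L[AbstractQueue], L[FancyStore], L[SmartCache], [AbstractQueue FancyStore SmartCache])
  take AbstractQueue:  [AbstractQueue TinyEvent SimpleEvent RemoteBlock SafeCache SafeIndex object] + [FancyStore TinyEvent SmartCache SimpleEvent RemoteBlock SafeCache SafeIndex LazyStore object] + [SmartCache SimpleEvent RemoteBlock SafeCache SafeIndex LazyStore object] + [AbstractQueue FancyStore SmartCache]
  take FancyStore:  [TinyEvent SimpleEvent RemoteBlock SafeCache SafeIndex object] + [FancyStore TinyEvent SmartCache SimpleEvent RemoteBlock SafeCache SafeIndex LazyStore object] + [SmartCache SimpleEvent RemoteBlock SafeCache SafeIndex LazyStore object] + [FancyStore SmartCache]
  take TinyEvent:  [TinyEvent SimpleEvent RemoteBlock SafeCache SafeIndex object] + [TinyEvent SmartCache SimpleEvent RemoteBlock SafeCache SafeIndex LazyStore object] + [SmartCache SimpleEvent RemoteBlock SafeCache SafeIndex LazyStore object] + [SmartCache]
  take SmartCache:  [SimpleEvent RemoteBlock SafeCache SafeIndex object] + [SmartCache SimpleEvent RemoteBlock SafeCache SafeIndex LazyStore object] + [SmartCache SimpleEvent RemoteBlock SafeCache SafeIndex LazyStore object] + [SmartCache]
  take SimpleEvent:  [SimpleEvent RemoteBlock SafeCache SafeIndex object] + [SimpleEvent RemoteBlock SafeCache SafeIndex LazyStore object] + [SimpleEvent RemoteBlock SafeCache SafeIndex LazyStore object]
  take RemoteBlock:  [RemoteBlock SafeCache SafeIndex object] + [RemoteBlock SafeCache SafeIndex LazyStore object] + [RemoteBlock SafeCache SafeIndex LazyStore object]
  take SafeCache:  [SafeCache SafeIndex object] + [SafeCache SafeIndex LazyStore object] + [SafeCache SafeIndex LazyStore object]
  take SafeIndex:  [SafeIndex object] + [SafeIndex LazyStore object] + [SafeIndex LazyStore object]
  take LazyStore:  [object] + [LazyStore object] + [LazyStore object]
  take object:  [object] + [object] + [object]
MRO: SmartView AbstractQueue FancyStore TinyEvent SmartCache SimpleEvent RemoteBlock SafeCache SafeIndex LazyStore object
super() in TinyEvent.validate on a SmartView instance goes to the class after TinyEvent in SmartView's MRO: SmartCache.

SmartCache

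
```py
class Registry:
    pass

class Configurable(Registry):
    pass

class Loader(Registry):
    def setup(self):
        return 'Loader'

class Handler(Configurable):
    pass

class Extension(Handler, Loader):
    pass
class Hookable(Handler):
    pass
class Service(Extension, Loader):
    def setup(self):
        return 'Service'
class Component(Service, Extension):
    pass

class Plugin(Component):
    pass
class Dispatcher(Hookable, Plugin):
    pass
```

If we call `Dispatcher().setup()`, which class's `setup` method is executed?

L[Dispatcher] = Dispatcher + merge(L[Hookable], L[Plugin], [Hookable Plugin])
  take Hookable:  [Hookable Handler Configurable Registry object] + [Plugin Component Service Extension Handler Configurable Loader Registry object] + [Hookable Plugin]
  take Plugin:  [Handler Configurable Registry object] + [Plugin Component Service Extension Handler Configurable Loader Registry object] + [Plugin]
  take Component:  [Handler Configurable Registry object] + [Component Service Extension Handler Configurable Loader Registry object]
  take Service:  [Handler Configurable Registry object] + [Service Extension Handler Configurable Loader Registry object]
  take Extension:  [Handler Configurable Registry object] + [Extension Handler Configurable Loader Registry object]
  take Handler:  [Handler Configurable Registry object] + [Handler Configurable Loader Registry object]
  take Configurable:  [Configurable Registry object] + [Configurable Loader Registry object]
  take Loader:  [Registry object] + [Loader Registry object]
  take Registry:  [Registry object] + [Registry object]
  take object:  [object] + [object]
MRO: Dispatcher Hookable Plugin Component Service Extension Handler Configurable Loader Registry object
setup is defined in: Loader, Service. First along the MRO is Service.

Service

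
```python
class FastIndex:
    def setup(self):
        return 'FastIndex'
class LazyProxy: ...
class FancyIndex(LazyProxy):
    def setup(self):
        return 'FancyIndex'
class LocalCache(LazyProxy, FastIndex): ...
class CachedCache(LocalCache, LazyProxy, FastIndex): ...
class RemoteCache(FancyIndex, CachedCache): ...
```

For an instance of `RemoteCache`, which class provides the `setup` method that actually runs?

FancyIndex

L[RemoteCache] = RemoteCache + merge(L[FancyIndex], L[CachedCache], [FancyIndex CachedCache])
  take FancyIndex:  [FancyIndex LazyProxy object] + [CachedCache LocalCache LazyProxy FastIndex object] + [FancyIndex CachedCache]
  take CachedCache:  [LazyProxy object] + [CachedCache LocalCache LazyProxy FastIndex object] + [CachedCache]
  take LocalCache:  [LazyProxy object] + [LocalCache LazyProxy FastIndex object]
  take LazyProxy:  [LazyProxy object] + [LazyProxy FastIndex object]
  take FastIndex:  [object] + [FastIndex object]
  take object:  [object] + [object]
MRO: RemoteCache FancyIndex CachedCache LocalCache LazyProxy FastIndex object
setup is defined in: FancyIndex, FastIndex. First along the MRO is FancyIndex.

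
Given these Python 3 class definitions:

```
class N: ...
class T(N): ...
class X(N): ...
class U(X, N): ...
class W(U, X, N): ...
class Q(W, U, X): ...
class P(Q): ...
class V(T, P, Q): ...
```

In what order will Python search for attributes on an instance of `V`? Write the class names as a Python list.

[V, T, P, Q, W, U, X, N, object]

L[V] = V + merge(L[T], L[P], L[Q], [T P Q])
  take T:  [T N object] + [P Q W U X N object] + [Q W U X N object] + [T P Q]
  take P:  [N object] + [P Q W U X N object] + [Q W U X N object] + [P Q]
  take Q:  [N object] + [Q W U X N object] + [Q W U X N object] + [Q]
  take W:  [N object] + [W U X N object] + [W U X N object]
  take U:  [N object] + [U X N object] + [U X N object]
  take X:  [N object] + [X N object] + [X N object]
  take N:  [N object] + [N object] + [N object]
  take object:  [object] + [object] + [object]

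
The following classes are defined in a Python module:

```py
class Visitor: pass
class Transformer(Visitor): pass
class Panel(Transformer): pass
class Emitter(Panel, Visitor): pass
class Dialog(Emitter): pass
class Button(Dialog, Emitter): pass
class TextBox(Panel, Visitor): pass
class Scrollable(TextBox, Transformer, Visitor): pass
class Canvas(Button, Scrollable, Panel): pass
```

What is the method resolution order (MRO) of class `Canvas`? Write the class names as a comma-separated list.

Canvas, Button, Dialog, Emitter, Scrollable, TextBox, Panel, Transformer, Visitor, object

L[Canvas] = Canvas + merge(L[Button], L[Scrollable], L[Panel], [Button Scrollable Panel])
  take Button:  [Button Dialog Emitter Panel Transformer Visitor object] + [Scrollable TextBox Panel Transformer Visitor object] + [Panel Transformer Visitor object] + [Button Scrollable Panel]
  take Dialog:  [Dialog Emitter Panel Transformer Visitor object] + [Scrollable TextBox Panel Transformer Visitor object] + [Panel Transformer Visitor object] + [Scrollable Panel]
  take Emitter:  [Emitter Panel Transformer Visitor object] + [Scrollable TextBox Panel Transformer Visitor object] + [Panel Transformer Visitor object] + [Scrollable Panel]
  take Scrollable:  [Panel Transformer Visitor object] + [Scrollable TextBox Panel Transformer Visitor object] + [Panel Transformer Visitor object] + [Scrollable Panel]
  take TextBox:  [Panel Transformer Visitor object] + [TextBox Panel Transformer Visitor object] + [Panel Transformer Visitor object] + [Panel]
  take Panel:  [Panel Transformer Visitor object] + [Panel Transformer Visitor object] + [Panel Transformer Visitor object] + [Panel]
  take Transformer:  [Transformer Visitor object] + [Transformer Visitor object] + [Transformer Visitor object]
  take Visitor:  [Visitor object] + [Visitor object] + [Visitor object]
  take object:  [object] + [object] + [object]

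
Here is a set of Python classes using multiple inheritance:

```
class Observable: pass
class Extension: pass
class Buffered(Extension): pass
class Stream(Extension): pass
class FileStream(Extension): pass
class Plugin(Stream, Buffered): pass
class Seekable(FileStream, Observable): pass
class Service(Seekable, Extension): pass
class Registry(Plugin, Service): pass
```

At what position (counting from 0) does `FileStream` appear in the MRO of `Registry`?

L[Registry] = Registry + merge(L[Plugin], L[Service], [Plugin Service])
  take Plugin:  [Plugin Stream Buffered Extension object] + [Service Seekable FileStream Extension Observable object] + [Plugin Service]
  take Stream:  [Stream Buffered Extension object] + [Service Seekable FileStream Extension Observable object] + [Service]
  take Buffered:  [Buffered Extension object] + [Service Seekable FileStream Extension Observable object] + [Service]
  take Service:  [Extension object] + [Service Seekable FileStream Extension Observable object] + [Service]
  take Seekable:  [Extension object] + [Seekable FileStream Extension Observable object]
  take FileStream:  [Extension object] + [FileStream Extension Observable object]
  take Extension:  [Extension object] + [Extension Observable object]
  take Observable:  [object] + [Observable object]
  take object:  [object] + [object]
MRO: Registry Plugin Stream Buffered Service Seekable FileStream Extension Observable object
FileStream sits at index 6.

6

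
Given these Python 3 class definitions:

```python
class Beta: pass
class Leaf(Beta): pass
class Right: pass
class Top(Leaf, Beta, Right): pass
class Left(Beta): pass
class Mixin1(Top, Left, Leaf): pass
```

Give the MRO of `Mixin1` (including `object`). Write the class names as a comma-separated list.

Mixin1, Top, Left, Leaf, Beta, Right, object

L[Mixin1] = Mixin1 + merge(L[Top], L[Left], L[Leaf], [Top Left Leaf])
  take Top:  [Top Leaf Beta Right object] + [Left Beta object] + [Leaf Beta object] + [Top Left Leaf]
  take Left:  [Leaf Beta Right object] + [Left Beta object] + [Leaf Beta object] + [Left Leaf]
  take Leaf:  [Leaf Beta Right object] + [Beta object] + [Leaf Beta object] + [Leaf]
  take Beta:  [Beta Right object] + [Beta object] + [Beta object]
  take Right:  [Right object] + [object] + [object]
  take object:  [object] + [object] + [object]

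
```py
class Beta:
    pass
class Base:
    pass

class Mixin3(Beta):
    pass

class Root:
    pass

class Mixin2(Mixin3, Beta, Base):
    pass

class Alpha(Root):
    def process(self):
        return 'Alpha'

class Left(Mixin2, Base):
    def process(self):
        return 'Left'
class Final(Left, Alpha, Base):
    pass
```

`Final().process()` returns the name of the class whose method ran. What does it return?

Left

L[Final] = Final + merge(L[Left], L[Alpha], L[Base], [Left Alpha Base])
  take Left:  [Left Mixin2 Mixin3 Beta Base object] + [Alpha Root object] + [Base object] + [Left Alpha Base]
  take Mixin2:  [Mixin2 Mixin3 Beta Base object] + [Alpha Root object] + [Base object] + [Alpha Base]
  take Mixin3:  [Mixin3 Beta Base object] + [Alpha Root object] + [Base object] + [Alpha Base]
  take Beta:  [Beta Base object] + [Alpha Root object] + [Base object] + [Alpha Base]
  take Alpha:  [Base object] + [Alpha Root object] + [Base object] + [Alpha Base]
  take Base:  [Base object] + [Root object] + [Base object] + [Base]
  take Root:  [object] + [Root object] + [object]
  take object:  [object] + [object] + [object]
MRO: Final Left Mixin2 Mixin3 Beta Alpha Base Root object
process is defined in: Alpha, Left. First along the MRO is Left.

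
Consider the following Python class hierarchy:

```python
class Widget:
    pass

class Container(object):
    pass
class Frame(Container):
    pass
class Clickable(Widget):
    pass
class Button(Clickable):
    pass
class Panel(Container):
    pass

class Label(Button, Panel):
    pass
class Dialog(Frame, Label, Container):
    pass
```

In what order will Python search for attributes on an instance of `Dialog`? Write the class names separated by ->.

L[Dialog] = Dialog + merge(L[Frame], L[Label], L[Container], [Frame Label Container])
  take Frame:  [Frame Container object] + [Label Button Clickable Widget Panel Container object] + [Container object] + [Frame Label Container]
  take Label:  [Container object] + [Label Button Clickable Widget Panel Container object] + [Container object] + [Label Container]
  take Button:  [Container object] + [Button Clickable Widget Panel Container object] + [Container object] + [Container]
  take Clickable:  [Container object] + [Clickable Widget Panel Container object] + [Container object] + [Container]
  take Widget:  [Container object] + [Widget Panel Container object] + [Container object] + [Container]
  take Panel:  [Container object] + [Panel Container object] + [Container object] + [Container]
  take Container:  [Container object] + [Container object] + [Container object] + [Container]
  take object:  [object] + [object] + [object]

Dialog -> Frame -> Label -> Button -> Clickable -> Widget -> Panel -> Container -> object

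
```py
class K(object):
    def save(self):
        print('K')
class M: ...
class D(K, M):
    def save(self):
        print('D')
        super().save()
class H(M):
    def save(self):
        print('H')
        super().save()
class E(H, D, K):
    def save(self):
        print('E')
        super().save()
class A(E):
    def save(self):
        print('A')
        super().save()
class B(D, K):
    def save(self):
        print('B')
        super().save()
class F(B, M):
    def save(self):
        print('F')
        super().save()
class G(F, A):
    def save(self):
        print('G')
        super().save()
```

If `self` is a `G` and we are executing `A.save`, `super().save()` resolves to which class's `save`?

L[G] = G + merge(L[F], L[A], [F A])
  take F:  [F B D K M object] + [A E H D K M object] + [F A]
  take B:  [B D K M object] + [A E H D K M object] + [A]
  take A:  [D K M object] + [A E H D K M object] + [A]
  take E:  [D K M object] + [E H D K M object]
  take H:  [D K M object] + [H D K M object]
  take D:  [D K M object] + [D K M object]
  take K:  [K M object] + [K M object]
  take M:  [M object] + [M object]
  take object:  [object] + [object]
MRO: G F B A E H D K M object
super() in A.save on a G instance goes to the class after A in G's MRO: E.

E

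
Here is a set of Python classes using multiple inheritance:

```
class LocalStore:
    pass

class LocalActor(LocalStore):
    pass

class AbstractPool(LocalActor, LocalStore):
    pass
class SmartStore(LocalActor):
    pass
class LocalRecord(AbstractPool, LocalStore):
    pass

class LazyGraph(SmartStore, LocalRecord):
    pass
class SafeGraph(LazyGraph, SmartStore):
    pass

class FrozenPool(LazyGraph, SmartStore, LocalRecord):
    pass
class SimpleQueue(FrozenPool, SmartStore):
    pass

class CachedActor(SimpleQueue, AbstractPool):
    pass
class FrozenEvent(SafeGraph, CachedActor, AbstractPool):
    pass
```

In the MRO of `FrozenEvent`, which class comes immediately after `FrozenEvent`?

SafeGraph

L[FrozenEvent] = FrozenEvent + merge(L[SafeGraph], L[CachedActor], L[AbstractPool], [SafeGraph CachedActor AbstractPool])
  take SafeGraph:  [SafeGraph LazyGraph SmartStore LocalRecord AbstractPool LocalActor LocalStore object] + [CachedActor SimpleQueue FrozenPool LazyGraph SmartStore LocalRecord AbstractPool LocalActor LocalStore object] + [AbstractPool LocalActor LocalStore object] + [SafeGraph CachedActor AbstractPool]
  take CachedActor:  [LazyGraph SmartStore LocalRecord AbstractPool LocalActor LocalStore object] + [CachedActor SimpleQueue FrozenPool LazyGraph SmartStore LocalRecord AbstractPool LocalActor LocalStore object] + [AbstractPool LocalActor LocalStore object] + [CachedActor AbstractPool]
  take SimpleQueue:  [LazyGraph SmartStore LocalRecord AbstractPool LocalActor LocalStore object] + [SimpleQueue FrozenPool LazyGraph SmartStore LocalRecord AbstractPool LocalActor LocalStore object] + [AbstractPool LocalActor LocalStore object] + [AbstractPool]
  take FrozenPool:  [LazyGraph SmartStore LocalRecord AbstractPool LocalActor LocalStore object] + [FrozenPool LazyGraph SmartStore LocalRecord AbstractPool LocalActor LocalStore object] + [AbstractPool LocalActor LocalStore object] + [AbstractPool]
  take LazyGraph:  [LazyGraph SmartStore LocalRecord AbstractPool LocalActor LocalStore object] + [LazyGraph SmartStore LocalRecord AbstractPool LocalActor LocalStore object] + [AbstractPool LocalActor LocalStore object] + [AbstractPool]
  take SmartStore:  [SmartStore LocalRecord AbstractPool LocalActor LocalStore object] + [SmartStore LocalRecord AbstractPool LocalActor LocalStore object] + [AbstractPool LocalActor LocalStore object] + [AbstractPool]
  take LocalRecord:  [LocalRecord AbstractPool LocalActor LocalStore object] + [LocalRecord AbstractPool LocalActor LocalStore object] + [AbstractPool LocalActor LocalStore object] + [AbstractPool]
  take AbstractPool:  [AbstractPool LocalActor LocalStore object] + [AbstractPool LocalActor LocalStore object] + [AbstractPool LocalActor LocalStore object] + [AbstractPool]
  take LocalActor:  [LocalActor LocalStore object] + [LocalActor LocalStore object] + [LocalActor LocalStore object]
  take LocalStore:  [LocalStore object] + [LocalStore object] + [LocalStore object]
  take object:  [object] + [object] + [object]
MRO: FrozenEvent SafeGraph CachedActor SimpleQueue FrozenPool LazyGraph SmartStore LocalRecord AbstractPool LocalActor LocalStore object
FrozenEvent is at position 0; next is SafeGraph.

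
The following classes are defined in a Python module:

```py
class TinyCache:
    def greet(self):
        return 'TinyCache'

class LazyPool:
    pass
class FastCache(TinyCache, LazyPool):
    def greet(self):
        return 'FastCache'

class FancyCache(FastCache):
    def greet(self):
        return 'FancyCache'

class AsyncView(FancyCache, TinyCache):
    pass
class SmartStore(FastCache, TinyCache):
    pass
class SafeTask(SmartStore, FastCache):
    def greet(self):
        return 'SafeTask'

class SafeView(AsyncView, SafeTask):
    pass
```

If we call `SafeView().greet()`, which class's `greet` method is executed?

L[SafeView] = SafeView + merge(L[AsyncView], L[SafeTask], [AsyncView SafeTask])
  take AsyncView:  [AsyncView FancyCache FastCache TinyCache LazyPool object] + [SafeTask SmartStore FastCache TinyCache LazyPool object] + [AsyncView SafeTask]
  take FancyCache:  [FancyCache FastCache TinyCache LazyPool object] + [SafeTask SmartStore FastCache TinyCache LazyPool object] + [SafeTask]
  take SafeTask:  [FastCache TinyCache LazyPool object] + [SafeTask SmartStore FastCache TinyCache LazyPool object] + [SafeTask]
  take SmartStore:  [FastCache TinyCache LazyPool object] + [SmartStore FastCache TinyCache LazyPool object]
  take FastCache:  [FastCache TinyCache LazyPool object] + [FastCache TinyCache LazyPool object]
  take TinyCache:  [TinyCache LazyPool object] + [TinyCache LazyPool object]
  take LazyPool:  [LazyPool object] + [LazyPool object]
  take object:  [object] + [object]
MRO: SafeView AsyncView FancyCache SafeTask SmartStore FastCache TinyCache LazyPool object
greet is defined in: FancyCache, FastCache, SafeTask, TinyCache. First along the MRO is FancyCache.

FancyCache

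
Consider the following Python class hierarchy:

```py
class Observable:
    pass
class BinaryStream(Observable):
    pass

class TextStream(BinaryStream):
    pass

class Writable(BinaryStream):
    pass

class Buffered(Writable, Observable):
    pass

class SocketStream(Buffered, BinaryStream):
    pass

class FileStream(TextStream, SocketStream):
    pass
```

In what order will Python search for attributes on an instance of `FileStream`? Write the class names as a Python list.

[FileStream, TextStream, SocketStream, Buffered, Writable, BinaryStream, Observable, object]

L[FileStream] = FileStream + merge(L[TextStream], L[SocketStream], [TextStream SocketStream])
  take TextStream:  [TextStream BinaryStream Observable object] + [SocketStream Buffered Writable BinaryStream Observable object] + [TextStream SocketStream]
  take SocketStream:  [BinaryStream Observable object] + [SocketStream Buffered Writable BinaryStream Observable object] + [SocketStream]
  take Buffered:  [BinaryStream Observable object] + [Buffered Writable BinaryStream Observable object]
  take Writable:  [BinaryStream Observable object] + [Writable BinaryStream Observable object]
  take BinaryStream:  [BinaryStream Observable object] + [BinaryStream Observable object]
  take Observable:  [Observable object] + [Observable object]
  take object:  [object] + [object]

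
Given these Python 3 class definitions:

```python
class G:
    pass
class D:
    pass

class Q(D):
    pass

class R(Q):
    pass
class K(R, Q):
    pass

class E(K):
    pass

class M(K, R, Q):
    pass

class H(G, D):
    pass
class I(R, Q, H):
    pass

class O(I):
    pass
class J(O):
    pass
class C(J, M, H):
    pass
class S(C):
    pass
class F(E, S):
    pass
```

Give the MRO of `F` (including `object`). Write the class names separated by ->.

L[F] = F + merge(L[E], L[S], [E S])
  take E:  [E K R Q D object] + [S C J O I M K R Q H G D object] + [E S]
  take S:  [K R Q D object] + [S C J O I M K R Q H G D object] + [S]
  take C:  [K R Q D object] + [C J O I M K R Q H G D object]
  take J:  [K R Q D object] + [J O I M K R Q H G D object]
  take O:  [K R Q D object] + [O I M K R Q H G D object]
  take I:  [K R Q D object] + [I M K R Q H G D object]
  take M:  [K R Q D object] + [M K R Q H G D object]
  take K:  [K R Q D object] + [K R Q H G D object]
  take R:  [R Q D object] + [R Q H G D object]
  take Q:  [Q D object] + [Q H G D object]
  take H:  [D object] + [H G D object]
  take G:  [D object] + [G D object]
  take D:  [D object] + [D object]
  take object:  [object] + [object]

F -> E -> S -> C -> J -> O -> I -> M -> K -> R -> Q -> H -> G -> D -> object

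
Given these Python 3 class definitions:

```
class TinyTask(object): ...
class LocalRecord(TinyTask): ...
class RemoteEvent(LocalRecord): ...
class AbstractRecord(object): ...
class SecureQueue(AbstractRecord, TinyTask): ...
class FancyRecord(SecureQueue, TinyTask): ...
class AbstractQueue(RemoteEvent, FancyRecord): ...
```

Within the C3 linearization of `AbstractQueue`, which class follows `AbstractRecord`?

L[AbstractQueue] = AbstractQueue + merge(L[RemoteEvent], L[FancyRecord], [RemoteEvent FancyRecord])
  take RemoteEvent:  [RemoteEvent LocalRecord TinyTask object] + [FancyRecord SecureQueue AbstractRecord TinyTask object] + [RemoteEvent FancyRecord]
  take LocalRecord:  [LocalRecord TinyTask object] + [FancyRecord SecureQueue AbstractRecord TinyTask object] + [FancyRecord]
  take FancyRecord:  [TinyTask object] + [FancyRecord SecureQueue AbstractRecord TinyTask object] + [FancyRecord]
  take SecureQueue:  [TinyTask object] + [SecureQueue AbstractRecord TinyTask object]
  take AbstractRecord:  [TinyTask object] + [AbstractRecord TinyTask object]
  take TinyTask:  [TinyTask object] + [TinyTask object]
  take object:  [object] + [object]
MRO: AbstractQueue RemoteEvent LocalRecord FancyRecord SecureQueue AbstractRecord TinyTask object
AbstractRecord is at position 5; next is TinyTask.

TinyTask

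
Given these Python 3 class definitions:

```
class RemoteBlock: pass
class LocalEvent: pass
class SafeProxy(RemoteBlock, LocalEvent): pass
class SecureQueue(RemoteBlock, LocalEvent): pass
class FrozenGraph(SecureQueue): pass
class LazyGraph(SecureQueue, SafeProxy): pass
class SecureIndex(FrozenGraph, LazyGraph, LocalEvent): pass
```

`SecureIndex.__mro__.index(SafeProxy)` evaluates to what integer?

L[SecureIndex] = SecureIndex + merge(L[FrozenGraph], L[LazyGraph], L[LocalEvent], [FrozenGraph LazyGraph LocalEvent])
  take FrozenGraph:  [FrozenGraph SecureQueue RemoteBlock LocalEvent object] + [LazyGraph SecureQueue SafeProxy RemoteBlock LocalEvent object] + [LocalEvent object] + [FrozenGraph LazyGraph LocalEvent]
  take LazyGraph:  [SecureQueue RemoteBlock LocalEvent object] + [LazyGraph SecureQueue SafeProxy RemoteBlock LocalEvent object] + [LocalEvent object] + [LazyGraph LocalEvent]
  take SecureQueue:  [SecureQueue RemoteBlock LocalEvent object] + [SecureQueue SafeProxy RemoteBlock LocalEvent object] + [LocalEvent object] + [LocalEvent]
  take SafeProxy:  [RemoteBlock LocalEvent object] + [SafeProxy RemoteBlock LocalEvent object] + [LocalEvent object] + [LocalEvent]
  take RemoteBlock:  [RemoteBlock LocalEvent object] + [RemoteBlock LocalEvent object] + [LocalEvent object] + [LocalEvent]
  take LocalEvent:  [LocalEvent object] + [LocalEvent object] + [LocalEvent object] + [LocalEvent]
  take object:  [object] + [object] + [object]
MRO: SecureIndex FrozenGraph LazyGraph SecureQueue SafeProxy RemoteBlock LocalEvent object
SafeProxy sits at index 4.

4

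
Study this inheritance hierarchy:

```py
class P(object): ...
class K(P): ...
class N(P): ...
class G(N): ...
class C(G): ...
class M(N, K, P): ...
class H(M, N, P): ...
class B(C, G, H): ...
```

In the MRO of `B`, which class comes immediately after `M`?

N

L[B] = B + merge(L[C], L[G], L[H], [C G H])
  take C:  [C G N P object] + [G N P object] + [H M N K P object] + [C G H]
  take G:  [G N P object] + [G N P object] + [H M N K P object] + [G H]
  take H:  [N P object] + [N P object] + [H M N K P object] + [H]
  take M:  [N P object] + [N P object] + [M N K P object]
  take N:  [N P object] + [N P object] + [N K P object]
  take K:  [P object] + [P object] + [K P object]
  take P:  [P object] + [P object] + [P object]
  take object:  [object] + [object] + [object]
MRO: B C G H M N K P object
M is at position 4; next is N.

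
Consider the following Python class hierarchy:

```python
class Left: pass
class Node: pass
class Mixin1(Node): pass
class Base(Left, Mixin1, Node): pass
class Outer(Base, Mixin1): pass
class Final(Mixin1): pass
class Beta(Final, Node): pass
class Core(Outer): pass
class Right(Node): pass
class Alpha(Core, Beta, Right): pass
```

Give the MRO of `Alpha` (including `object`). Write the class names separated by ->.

Alpha -> Core -> Outer -> Base -> Left -> Beta -> Final -> Mixin1 -> Right -> Node -> object

L[Alpha] = Alpha + merge(L[Core], L[Beta], L[Right], [Core Beta Right])
  take Core:  [Core Outer Base Left Mixin1 Node object] + [Beta Final Mixin1 Node object] + [Right Node object] + [Core Beta Right]
  take Outer:  [Outer Base Left Mixin1 Node object] + [Beta Final Mixin1 Node object] + [Right Node object] + [Beta Right]
  take Base:  [Base Left Mixin1 Node object] + [Beta Final Mixin1 Node object] + [Right Node object] + [Beta Right]
  take Left:  [Left Mixin1 Node object] + [Beta Final Mixin1 Node object] + [Right Node object] + [Beta Right]
  take Beta:  [Mixin1 Node object] + [Beta Final Mixin1 Node object] + [Right Node object] + [Beta Right]
  take Final:  [Mixin1 Node object] + [Final Mixin1 Node object] + [Right Node object] + [Right]
  take Mixin1:  [Mixin1 Node object] + [Mixin1 Node object] + [Right Node object] + [Right]
  take Right:  [Node object] + [Node object] + [Right Node object] + [Right]
  take Node:  [Node object] + [Node object] + [Node object]
  take object:  [object] + [object] + [object]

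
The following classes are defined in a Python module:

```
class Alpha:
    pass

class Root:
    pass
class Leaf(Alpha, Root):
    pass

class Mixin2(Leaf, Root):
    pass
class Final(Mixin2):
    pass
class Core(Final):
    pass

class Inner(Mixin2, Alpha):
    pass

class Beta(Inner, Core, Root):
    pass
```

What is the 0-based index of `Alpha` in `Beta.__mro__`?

L[Beta] = Beta + merge(L[Inner], L[Core], L[Root], [Inner Core Root])
  take Inner:  [Inner Mixin2 Leaf Alpha Root object] + [Core Final Mixin2 Leaf Alpha Root object] + [Root object] + [Inner Core Root]
  take Core:  [Mixin2 Leaf Alpha Root object] + [Core Final Mixin2 Leaf Alpha Root object] + [Root object] + [Core Root]
  take Final:  [Mixin2 Leaf Alpha Root object] + [Final Mixin2 Leaf Alpha Root object] + [Root object] + [Root]
  take Mixin2:  [Mixin2 Leaf Alpha Root object] + [Mixin2 Leaf Alpha Root object] + [Root object] + [Root]
  take Leaf:  [Leaf Alpha Root object] + [Leaf Alpha Root object] + [Root object] + [Root]
  take Alpha:  [Alpha Root object] + [Alpha Root object] + [Root object] + [Root]
  take Root:  [Root object] + [Root object] + [Root object] + [Root]
  take object:  [object] + [object] + [object]
MRO: Beta Inner Core Final Mixin2 Leaf Alpha Root object
Alpha sits at index 6.

6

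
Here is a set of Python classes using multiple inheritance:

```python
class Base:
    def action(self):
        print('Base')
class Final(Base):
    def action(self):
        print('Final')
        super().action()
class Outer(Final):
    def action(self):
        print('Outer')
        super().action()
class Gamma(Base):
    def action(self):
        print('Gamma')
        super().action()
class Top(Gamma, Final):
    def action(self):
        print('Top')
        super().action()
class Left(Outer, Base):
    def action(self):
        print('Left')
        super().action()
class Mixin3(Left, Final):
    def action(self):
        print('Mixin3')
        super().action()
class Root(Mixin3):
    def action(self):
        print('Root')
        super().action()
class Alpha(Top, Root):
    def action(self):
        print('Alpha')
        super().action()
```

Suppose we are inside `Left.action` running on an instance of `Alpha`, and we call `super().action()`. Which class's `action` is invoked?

L[Alpha] = Alpha + merge(L[Top], L[Root], [Top Root])
  take Top:  [Top Gamma Final Base object] + [Root Mixin3 Left Outer Final Base object] + [Top Root]
  take Gamma:  [Gamma Final Base object] + [Root Mixin3 Left Outer Final Base object] + [Root]
  take Root:  [Final Base object] + [Root Mixin3 Left Outer Final Base object] + [Root]
  take Mixin3:  [Final Base object] + [Mixin3 Left Outer Final Base object]
  take Left:  [Final Base object] + [Left Outer Final Base object]
  take Outer:  [Final Base object] + [Outer Final Base object]
  take Final:  [Final Base object] + [Final Base object]
  take Base:  [Base object] + [Base object]
  take object:  [object] + [object]
MRO: Alpha Top Gamma Root Mixin3 Left Outer Final Base object
super() in Left.action on a Alpha instance goes to the class after Left in Alpha's MRO: Outer.

Outer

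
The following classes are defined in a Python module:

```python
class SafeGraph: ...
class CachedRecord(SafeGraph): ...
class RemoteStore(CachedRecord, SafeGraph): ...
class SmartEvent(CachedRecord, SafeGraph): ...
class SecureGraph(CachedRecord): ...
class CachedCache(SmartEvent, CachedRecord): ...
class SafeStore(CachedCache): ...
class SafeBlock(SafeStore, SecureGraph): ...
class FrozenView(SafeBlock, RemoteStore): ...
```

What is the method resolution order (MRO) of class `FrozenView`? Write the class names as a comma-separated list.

FrozenView, SafeBlock, SafeStore, CachedCache, SmartEvent, SecureGraph, RemoteStore, CachedRecord, SafeGraph, object

L[FrozenView] = FrozenView + merge(L[SafeBlock], L[RemoteStore], [SafeBlock RemoteStore])
  take SafeBlock:  [SafeBlock SafeStore CachedCache SmartEvent SecureGraph CachedRecord SafeGraph object] + [RemoteStore CachedRecord SafeGraph object] + [SafeBlock RemoteStore]
  take SafeStore:  [SafeStore CachedCache SmartEvent SecureGraph CachedRecord SafeGraph object] + [RemoteStore CachedRecord SafeGraph object] + [RemoteStore]
  take CachedCache:  [CachedCache SmartEvent SecureGraph CachedRecord SafeGraph object] + [RemoteStore CachedRecord SafeGraph object] + [RemoteStore]
  take SmartEvent:  [SmartEvent SecureGraph CachedRecord SafeGraph object] + [RemoteStore CachedRecord SafeGraph object] + [RemoteStore]
  take SecureGraph:  [SecureGraph CachedRecord SafeGraph object] + [RemoteStore CachedRecord SafeGraph object] + [RemoteStore]
  take RemoteStore:  [CachedRecord SafeGraph object] + [RemoteStore CachedRecord SafeGraph object] + [RemoteStore]
  take CachedRecord:  [CachedRecord SafeGraph object] + [CachedRecord SafeGraph object]
  take SafeGraph:  [SafeGraph object] + [SafeGraph object]
  take object:  [object] + [object]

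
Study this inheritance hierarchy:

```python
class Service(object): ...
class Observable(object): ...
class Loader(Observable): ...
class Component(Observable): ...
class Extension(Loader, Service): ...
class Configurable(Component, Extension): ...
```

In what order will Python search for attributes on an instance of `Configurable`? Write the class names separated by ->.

Configurable -> Component -> Extension -> Loader -> Observable -> Service -> object

L[Configurable] = Configurable + merge(L[Component], L[Extension], [Component Extension])
  take Component:  [Component Observable object] + [Extension Loader Observable Service object] + [Component Extension]
  take Extension:  [Observable object] + [Extension Loader Observable Service object] + [Extension]
  take Loader:  [Observable object] + [Loader Observable Service object]
  take Observable:  [Observable object] + [Observable Service object]
  take Service:  [object] + [Service object]
  take object:  [object] + [object]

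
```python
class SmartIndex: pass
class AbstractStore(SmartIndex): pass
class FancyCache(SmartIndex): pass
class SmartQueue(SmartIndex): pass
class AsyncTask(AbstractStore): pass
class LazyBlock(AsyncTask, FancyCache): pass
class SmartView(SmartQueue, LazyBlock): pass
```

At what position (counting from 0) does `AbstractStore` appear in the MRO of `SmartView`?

L[SmartView] = SmartView + merge(L[SmartQueue], L[LazyBlock], [SmartQueue LazyBlock])
  take SmartQueue:  [SmartQueue SmartIndex object] + [LazyBlock AsyncTask AbstractStore FancyCache SmartIndex object] + [SmartQueue LazyBlock]
  take LazyBlock:  [SmartIndex object] + [LazyBlock AsyncTask AbstractStore FancyCache SmartIndex object] + [LazyBlock]
  take AsyncTask:  [SmartIndex object] + [AsyncTask AbstractStore FancyCache SmartIndex object]
  take AbstractStore:  [SmartIndex object] + [AbstractStore FancyCache SmartIndex object]
  take FancyCache:  [SmartIndex object] + [FancyCache SmartIndex object]
  take SmartIndex:  [SmartIndex object] + [SmartIndex object]
  take object:  [object] + [object]
MRO: SmartView SmartQueue LazyBlock AsyncTask AbstractStore FancyCache SmartIndex object
AbstractStore sits at index 4.

4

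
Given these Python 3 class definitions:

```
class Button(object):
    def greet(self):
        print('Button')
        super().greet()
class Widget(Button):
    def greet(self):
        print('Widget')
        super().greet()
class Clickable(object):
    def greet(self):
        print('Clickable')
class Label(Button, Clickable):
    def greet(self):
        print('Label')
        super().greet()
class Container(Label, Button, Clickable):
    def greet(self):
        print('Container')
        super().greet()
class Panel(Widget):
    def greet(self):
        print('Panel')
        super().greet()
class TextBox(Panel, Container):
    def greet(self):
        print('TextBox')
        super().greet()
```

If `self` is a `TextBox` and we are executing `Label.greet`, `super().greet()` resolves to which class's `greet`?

Button

L[TextBox] = TextBox + merge(L[Panel], L[Container], [Panel Container])
  take Panel:  [Panel Widget Button object] + [Container Label Button Clickable object] + [Panel Container]
  take Widget:  [Widget Button object] + [Container Label Button Clickable object] + [Container]
  take Container:  [Button object] + [Container Label Button Clickable object] + [Container]
  take Label:  [Button object] + [Label Button Clickable object]
  take Button:  [Button object] + [Button Clickable object]
  take Clickable:  [object] + [Clickable object]
  take object:  [object] + [object]
MRO: TextBox Panel Widget Container Label Button Clickable object
super() in Label.greet on a TextBox instance goes to the class after Label in TextBox's MRO: Button.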